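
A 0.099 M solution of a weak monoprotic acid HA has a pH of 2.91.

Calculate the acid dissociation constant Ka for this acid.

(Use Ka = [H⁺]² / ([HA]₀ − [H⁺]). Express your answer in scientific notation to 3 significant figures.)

[H⁺] = 10^(−pH) = 10^(−2.91) = 1.230e-03 M. For HA ⇌ H⁺ + A⁻, Ka = [H⁺][A⁻]/[HA] = [H⁺]² / ([HA]₀ − [H⁺]) = (1.230e-03)² / (0.099 − 1.230e-03) = 1.55e-05.

K_a = 1.55e-05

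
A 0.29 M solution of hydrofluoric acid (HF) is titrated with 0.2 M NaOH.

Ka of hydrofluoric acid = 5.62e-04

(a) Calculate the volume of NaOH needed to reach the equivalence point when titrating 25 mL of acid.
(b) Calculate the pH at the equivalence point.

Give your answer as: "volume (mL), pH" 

moles acid = 0.29 × 25/1000 = 0.00725 mol; V_base = moles/0.2 × 1000 = 36.2 mL. At equivalence only the conjugate base is present: [A⁻] = 0.00725/0.061 = 1.1837e-01 M. Kb = Kw/Ka = 1.78e-11; [OH⁻] = √(Kb × [A⁻]) = 1.4513e-06; pOH = 5.84; pH = 14 - pOH = 8.16.

V = 36.2 mL, pH = 8.16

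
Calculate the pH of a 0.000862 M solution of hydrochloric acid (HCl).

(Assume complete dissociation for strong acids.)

[H⁺] = 0.000862 M for strong acid. pH = -log[H⁺] = -log(0.000862)

pH = 3.06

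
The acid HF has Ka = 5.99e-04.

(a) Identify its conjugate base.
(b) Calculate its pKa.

(a) The conjugate base is formed by removing one H⁺ from HF, giving F⁻. (b) pKa = -log(Ka) = -log(5.99e-04) = 3.22.

Conjugate base: F⁻; pK_a = 3.22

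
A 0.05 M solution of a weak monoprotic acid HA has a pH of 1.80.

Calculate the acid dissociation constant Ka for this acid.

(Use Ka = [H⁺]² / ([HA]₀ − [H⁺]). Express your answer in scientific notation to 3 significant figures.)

[H⁺] = 10^(−pH) = 10^(−1.80) = 1.585e-02 M. For HA ⇌ H⁺ + A⁻, Ka = [H⁺][A⁻]/[HA] = [H⁺]² / ([HA]₀ − [H⁺]) = (1.585e-02)² / (0.05 − 1.585e-02) = 7.36e-03.

K_a = 7.36e-03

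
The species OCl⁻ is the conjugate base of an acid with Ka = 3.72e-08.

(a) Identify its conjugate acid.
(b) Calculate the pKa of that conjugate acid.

(a) The conjugate acid is formed by adding one H⁺ to OCl⁻, giving HOCl. (b) pKa = -log(Ka) = -log(3.72e-08) = 7.43.

Conjugate acid: HOCl; pK_a = 7.43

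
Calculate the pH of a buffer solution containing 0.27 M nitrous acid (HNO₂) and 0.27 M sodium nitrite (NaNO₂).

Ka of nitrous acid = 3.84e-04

pKa = -log(3.84e-04) = 3.42. pH = pKa + log([A⁻]/[HA]) = 3.42 + log(0.27/0.27)

pH = 3.42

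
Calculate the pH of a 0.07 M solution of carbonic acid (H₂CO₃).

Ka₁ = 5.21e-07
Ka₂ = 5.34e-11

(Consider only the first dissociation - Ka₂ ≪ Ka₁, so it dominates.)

First dissociation dominates. From Ka₁ = [H⁺][HA⁻]/[H₂A], x² + Ka₁·x − Ka₁·C = 0 with C = 0.07 M and Ka₁ = 5.21e-07. Solving: [H⁺] = (−Ka₁ + √(Ka₁² + 4·Ka₁·C)) / 2 = 1.9071e-04 M. pH = -log(1.9071e-04) = 3.72.

pH = 3.72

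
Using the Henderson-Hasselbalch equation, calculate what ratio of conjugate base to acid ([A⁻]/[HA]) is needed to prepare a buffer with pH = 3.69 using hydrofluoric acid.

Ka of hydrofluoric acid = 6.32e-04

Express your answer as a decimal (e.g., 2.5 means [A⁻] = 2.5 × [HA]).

pKa = -log(6.32e-04) = 3.1993. pH = pKa + log([A⁻]/[HA]), so log([A⁻]/[HA]) = pH − pKa = 3.69 − 3.1993 = 0.4907. [A⁻]/[HA] = 10^(0.4907) = 3.10

[A⁻]/[HA] = 3.10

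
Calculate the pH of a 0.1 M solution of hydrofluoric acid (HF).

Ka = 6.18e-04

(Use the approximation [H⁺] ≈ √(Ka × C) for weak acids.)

[H⁺] = √(Ka × C) = √(6.18e-04 × 0.1) = 7.8613e-03. pH = -log(7.8613e-03)

pH = 2.10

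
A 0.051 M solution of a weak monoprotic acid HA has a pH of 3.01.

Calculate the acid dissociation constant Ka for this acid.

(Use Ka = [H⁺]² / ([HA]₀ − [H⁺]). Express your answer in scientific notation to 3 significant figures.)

[H⁺] = 10^(−pH) = 10^(−3.01) = 9.772e-04 M. For HA ⇌ H⁺ + A⁻, Ka = [H⁺][A⁻]/[HA] = [H⁺]² / ([HA]₀ − [H⁺]) = (9.772e-04)² / (0.051 − 9.772e-04) = 1.91e-05.

K_a = 1.91e-05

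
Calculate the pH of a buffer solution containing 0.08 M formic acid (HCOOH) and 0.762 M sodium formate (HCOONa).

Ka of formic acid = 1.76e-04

pKa = -log(1.76e-04) = 3.75. pH = pKa + log([A⁻]/[HA]) = 3.75 + log(0.762/0.08)

pH = 4.73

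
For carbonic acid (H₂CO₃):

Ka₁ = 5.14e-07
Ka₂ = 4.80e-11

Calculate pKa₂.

pKa₂ = -log(Ka₂) = -log(4.80e-11) = 10.32.

pK_{a2} = 10.32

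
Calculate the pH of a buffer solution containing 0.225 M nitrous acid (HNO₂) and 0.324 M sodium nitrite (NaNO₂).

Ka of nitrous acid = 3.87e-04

pKa = -log(3.87e-04) = 3.41. pH = pKa + log([A⁻]/[HA]) = 3.41 + log(0.324/0.225)

pH = 3.57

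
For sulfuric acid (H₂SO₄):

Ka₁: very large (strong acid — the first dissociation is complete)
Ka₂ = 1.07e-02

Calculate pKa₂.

pKa₂ = -log(Ka₂) = -log(1.07e-02) = 1.97.

pK_{a2} = 1.97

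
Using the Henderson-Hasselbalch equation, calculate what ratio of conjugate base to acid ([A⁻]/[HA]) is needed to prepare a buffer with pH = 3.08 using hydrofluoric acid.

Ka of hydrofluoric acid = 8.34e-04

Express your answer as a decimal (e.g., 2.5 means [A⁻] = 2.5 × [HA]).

pKa = -log(8.34e-04) = 3.0788. pH = pKa + log([A⁻]/[HA]), so log([A⁻]/[HA]) = pH − pKa = 3.08 − 3.0788 = 0.0012. [A⁻]/[HA] = 10^(0.0012) = 1.00

[A⁻]/[HA] = 1.00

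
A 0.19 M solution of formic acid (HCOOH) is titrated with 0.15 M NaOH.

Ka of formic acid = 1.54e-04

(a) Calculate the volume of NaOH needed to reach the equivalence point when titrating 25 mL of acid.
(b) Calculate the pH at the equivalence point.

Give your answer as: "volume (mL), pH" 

moles acid = 0.19 × 25/1000 = 0.00475 mol; V_base = moles/0.15 × 1000 = 31.7 mL. At equivalence only the conjugate base is present: [A⁻] = 0.00475/0.057 = 8.3824e-02 M. Kb = Kw/Ka = 6.49e-11; [OH⁻] = √(Kb × [A⁻]) = 2.3330e-06; pOH = 5.63; pH = 14 - pOH = 8.37.

V = 31.7 mL, pH = 8.37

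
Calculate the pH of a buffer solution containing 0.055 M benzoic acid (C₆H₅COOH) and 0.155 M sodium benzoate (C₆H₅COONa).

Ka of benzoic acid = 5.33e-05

pKa = -log(5.33e-05) = 4.27. pH = pKa + log([A⁻]/[HA]) = 4.27 + log(0.155/0.055)

pH = 4.72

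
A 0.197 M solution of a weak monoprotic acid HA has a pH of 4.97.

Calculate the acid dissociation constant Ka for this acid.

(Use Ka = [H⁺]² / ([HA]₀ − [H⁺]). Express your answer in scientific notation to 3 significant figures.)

[H⁺] = 10^(−pH) = 10^(−4.97) = 1.072e-05 M. For HA ⇌ H⁺ + A⁻, Ka = [H⁺][A⁻]/[HA] = [H⁺]² / ([HA]₀ − [H⁺]) = (1.072e-05)² / (0.197 − 1.072e-05) = 5.83e-10.

K_a = 5.83e-10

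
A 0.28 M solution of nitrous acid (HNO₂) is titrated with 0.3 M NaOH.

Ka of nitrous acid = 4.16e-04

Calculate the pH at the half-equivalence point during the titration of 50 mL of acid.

At half-equivalence [HA] = [A⁻], so Henderson-Hasselbalch gives pH = pKa = -log(4.16e-04) = 3.38.

pH = pKa = 3.38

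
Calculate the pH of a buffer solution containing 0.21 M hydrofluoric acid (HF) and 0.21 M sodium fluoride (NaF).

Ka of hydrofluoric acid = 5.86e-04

pKa = -log(5.86e-04) = 3.23. pH = pKa + log([A⁻]/[HA]) = 3.23 + log(0.21/0.21)

pH = 3.23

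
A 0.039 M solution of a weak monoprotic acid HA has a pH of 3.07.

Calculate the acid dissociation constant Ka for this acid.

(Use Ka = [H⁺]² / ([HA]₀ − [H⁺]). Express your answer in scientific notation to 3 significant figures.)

[H⁺] = 10^(−pH) = 10^(−3.07) = 8.511e-04 M. For HA ⇌ H⁺ + A⁻, Ka = [H⁺][A⁻]/[HA] = [H⁺]² / ([HA]₀ − [H⁺]) = (8.511e-04)² / (0.039 − 8.511e-04) = 1.90e-05.

K_a = 1.90e-05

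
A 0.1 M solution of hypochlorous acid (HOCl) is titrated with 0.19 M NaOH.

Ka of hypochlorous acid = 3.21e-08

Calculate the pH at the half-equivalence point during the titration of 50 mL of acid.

At half-equivalence [HA] = [A⁻], so Henderson-Hasselbalch gives pH = pKa = -log(3.21e-08) = 7.49.

pH = pKa = 7.49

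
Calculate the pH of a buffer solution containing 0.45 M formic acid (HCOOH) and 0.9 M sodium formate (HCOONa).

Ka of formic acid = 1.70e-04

pKa = -log(1.70e-04) = 3.77. pH = pKa + log([A⁻]/[HA]) = 3.77 + log(0.9/0.45)

pH = 4.07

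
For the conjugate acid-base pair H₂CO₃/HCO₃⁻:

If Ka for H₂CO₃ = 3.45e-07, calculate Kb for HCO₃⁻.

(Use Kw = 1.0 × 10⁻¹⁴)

For a conjugate pair Ka × Kb = Kw, so Kb = Kw/Ka = 1.0 × 10⁻¹⁴ / 3.45e-07 = 2.90e-08.

K_b = 2.90e-08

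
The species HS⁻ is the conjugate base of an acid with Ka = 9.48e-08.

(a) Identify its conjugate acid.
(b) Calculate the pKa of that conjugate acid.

(a) The conjugate acid is formed by adding one H⁺ to HS⁻, giving H₂S. (b) pKa = -log(Ka) = -log(9.48e-08) = 7.02.

Conjugate acid: H₂S; pK_a = 7.02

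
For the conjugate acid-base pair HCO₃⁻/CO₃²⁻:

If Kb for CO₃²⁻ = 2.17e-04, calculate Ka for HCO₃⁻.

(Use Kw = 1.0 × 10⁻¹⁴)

For a conjugate pair Ka × Kb = Kw, so Ka = Kw/Kb = 1.0 × 10⁻¹⁴ / 2.17e-04 = 4.61e-11.

K_a = 4.61e-11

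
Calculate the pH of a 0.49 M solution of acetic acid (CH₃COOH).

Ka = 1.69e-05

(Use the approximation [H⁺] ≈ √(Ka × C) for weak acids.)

[H⁺] = √(Ka × C) = √(1.69e-05 × 0.49) = 2.8777e-03. pH = -log(2.8777e-03)

pH = 2.54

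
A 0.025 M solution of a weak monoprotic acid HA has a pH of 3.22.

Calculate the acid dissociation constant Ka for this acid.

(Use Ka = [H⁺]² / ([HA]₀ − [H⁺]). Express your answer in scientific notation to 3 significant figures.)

[H⁺] = 10^(−pH) = 10^(−3.22) = 6.026e-04 M. For HA ⇌ H⁺ + A⁻, Ka = [H⁺][A⁻]/[HA] = [H⁺]² / ([HA]₀ − [H⁺]) = (6.026e-04)² / (0.025 − 6.026e-04) = 1.49e-05.

K_a = 1.49e-05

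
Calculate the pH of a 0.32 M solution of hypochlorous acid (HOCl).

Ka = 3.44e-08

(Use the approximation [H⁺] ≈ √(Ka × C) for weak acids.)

[H⁺] = √(Ka × C) = √(3.44e-08 × 0.32) = 1.0492e-04. pH = -log(1.0492e-04)

pH = 3.98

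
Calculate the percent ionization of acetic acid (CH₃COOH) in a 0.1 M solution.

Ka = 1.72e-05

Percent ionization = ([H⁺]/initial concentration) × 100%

Using Ka equilibrium: x² + Ka×x - Ka×C = 0. Solving: [H⁺] = 1.3029e-03. Percent = (1.3029e-03/0.1) × 100

Percent ionization = 1.3%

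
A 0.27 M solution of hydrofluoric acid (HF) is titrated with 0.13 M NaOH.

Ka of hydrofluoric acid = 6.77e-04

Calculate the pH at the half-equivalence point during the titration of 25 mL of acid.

At half-equivalence [HA] = [A⁻], so Henderson-Hasselbalch gives pH = pKa = -log(6.77e-04) = 3.17.

pH = pKa = 3.17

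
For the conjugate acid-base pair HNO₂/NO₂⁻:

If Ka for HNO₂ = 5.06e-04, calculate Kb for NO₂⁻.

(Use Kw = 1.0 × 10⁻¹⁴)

For a conjugate pair Ka × Kb = Kw, so Kb = Kw/Ka = 1.0 × 10⁻¹⁴ / 5.06e-04 = 1.98e-11.

K_b = 1.98e-11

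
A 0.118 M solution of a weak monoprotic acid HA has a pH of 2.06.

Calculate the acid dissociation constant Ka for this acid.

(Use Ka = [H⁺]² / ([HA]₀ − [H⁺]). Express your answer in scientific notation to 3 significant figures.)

[H⁺] = 10^(−pH) = 10^(−2.06) = 8.710e-03 M. For HA ⇌ H⁺ + A⁻, Ka = [H⁺][A⁻]/[HA] = [H⁺]² / ([HA]₀ − [H⁺]) = (8.710e-03)² / (0.118 − 8.710e-03) = 6.94e-04.

K_a = 6.94e-04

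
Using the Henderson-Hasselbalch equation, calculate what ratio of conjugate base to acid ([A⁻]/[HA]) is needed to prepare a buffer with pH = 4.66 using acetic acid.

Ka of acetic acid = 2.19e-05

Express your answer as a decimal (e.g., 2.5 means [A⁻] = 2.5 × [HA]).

pKa = -log(2.19e-05) = 4.6596. pH = pKa + log([A⁻]/[HA]), so log([A⁻]/[HA]) = pH − pKa = 4.66 − 4.6596 = 0.0004. [A⁻]/[HA] = 10^(0.0004) = 1.00

[A⁻]/[HA] = 1.00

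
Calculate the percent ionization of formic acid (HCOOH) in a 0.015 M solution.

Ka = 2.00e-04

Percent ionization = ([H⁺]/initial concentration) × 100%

Using Ka equilibrium: x² + Ka×x - Ka×C = 0. Solving: [H⁺] = 1.6349e-03. Percent = (1.6349e-03/0.015) × 100

Percent ionization = 10.9%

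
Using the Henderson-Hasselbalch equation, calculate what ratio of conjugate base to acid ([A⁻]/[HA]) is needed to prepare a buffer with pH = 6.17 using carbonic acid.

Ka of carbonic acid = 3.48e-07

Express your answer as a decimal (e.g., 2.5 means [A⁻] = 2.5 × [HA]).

pKa = -log(3.48e-07) = 6.4584. pH = pKa + log([A⁻]/[HA]), so log([A⁻]/[HA]) = pH − pKa = 6.17 − 6.4584 = -0.2884. [A⁻]/[HA] = 10^(-0.2884) = 0.515

[A⁻]/[HA] = 0.515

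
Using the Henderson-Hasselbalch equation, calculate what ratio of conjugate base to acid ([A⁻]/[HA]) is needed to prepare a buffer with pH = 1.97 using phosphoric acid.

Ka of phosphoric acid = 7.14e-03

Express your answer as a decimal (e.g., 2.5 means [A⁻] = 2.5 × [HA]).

pKa = -log(7.14e-03) = 2.1463. pH = pKa + log([A⁻]/[HA]), so log([A⁻]/[HA]) = pH − pKa = 1.97 − 2.1463 = -0.1763. [A⁻]/[HA] = 10^(-0.1763) = 0.666

[A⁻]/[HA] = 0.666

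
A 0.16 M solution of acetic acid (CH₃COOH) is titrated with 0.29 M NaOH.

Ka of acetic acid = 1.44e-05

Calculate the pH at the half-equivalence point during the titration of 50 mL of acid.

At half-equivalence [HA] = [A⁻], so Henderson-Hasselbalch gives pH = pKa = -log(1.44e-05) = 4.84.

pH = pKa = 4.84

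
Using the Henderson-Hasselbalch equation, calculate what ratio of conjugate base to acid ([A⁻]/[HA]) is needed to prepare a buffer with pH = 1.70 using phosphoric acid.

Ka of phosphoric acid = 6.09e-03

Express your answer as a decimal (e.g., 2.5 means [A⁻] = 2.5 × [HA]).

pKa = -log(6.09e-03) = 2.2154. pH = pKa + log([A⁻]/[HA]), so log([A⁻]/[HA]) = pH − pKa = 1.70 − 2.2154 = -0.5154. [A⁻]/[HA] = 10^(-0.5154) = 0.305

[A⁻]/[HA] = 0.305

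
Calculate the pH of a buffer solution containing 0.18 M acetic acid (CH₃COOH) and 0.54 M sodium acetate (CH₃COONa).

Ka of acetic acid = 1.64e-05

pKa = -log(1.64e-05) = 4.79. pH = pKa + log([A⁻]/[HA]) = 4.79 + log(0.54/0.18)

pH = 5.26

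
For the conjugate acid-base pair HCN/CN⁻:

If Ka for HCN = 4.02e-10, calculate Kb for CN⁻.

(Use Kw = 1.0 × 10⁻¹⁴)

For a conjugate pair Ka × Kb = Kw, so Kb = Kw/Ka = 1.0 × 10⁻¹⁴ / 4.02e-10 = 2.49e-05.

K_b = 2.49e-05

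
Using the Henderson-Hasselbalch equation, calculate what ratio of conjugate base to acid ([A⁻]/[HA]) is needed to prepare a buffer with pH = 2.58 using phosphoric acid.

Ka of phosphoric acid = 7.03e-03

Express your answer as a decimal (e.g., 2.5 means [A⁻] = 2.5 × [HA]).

pKa = -log(7.03e-03) = 2.1530. pH = pKa + log([A⁻]/[HA]), so log([A⁻]/[HA]) = pH − pKa = 2.58 − 2.1530 = 0.4270. [A⁻]/[HA] = 10^(0.4270) = 2.67

[A⁻]/[HA] = 2.67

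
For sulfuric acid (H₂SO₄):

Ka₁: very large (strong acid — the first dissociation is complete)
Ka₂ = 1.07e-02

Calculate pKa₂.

pKa₂ = -log(Ka₂) = -log(1.07e-02) = 1.97.

pK_{a2} = 1.97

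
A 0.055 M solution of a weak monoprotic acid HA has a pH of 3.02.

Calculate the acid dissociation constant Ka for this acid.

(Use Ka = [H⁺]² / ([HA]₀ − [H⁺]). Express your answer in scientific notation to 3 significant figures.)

[H⁺] = 10^(−pH) = 10^(−3.02) = 9.550e-04 M. For HA ⇌ H⁺ + A⁻, Ka = [H⁺][A⁻]/[HA] = [H⁺]² / ([HA]₀ − [H⁺]) = (9.550e-04)² / (0.055 − 9.550e-04) = 1.69e-05.

K_a = 1.69e-05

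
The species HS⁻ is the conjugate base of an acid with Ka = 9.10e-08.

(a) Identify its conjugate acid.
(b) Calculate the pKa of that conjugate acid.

(a) The conjugate acid is formed by adding one H⁺ to HS⁻, giving H₂S. (b) pKa = -log(Ka) = -log(9.10e-08) = 7.04.

Conjugate acid: H₂S; pK_a = 7.04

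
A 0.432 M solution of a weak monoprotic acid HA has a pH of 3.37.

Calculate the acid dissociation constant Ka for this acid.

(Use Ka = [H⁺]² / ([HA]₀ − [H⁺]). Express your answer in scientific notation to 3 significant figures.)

[H⁺] = 10^(−pH) = 10^(−3.37) = 4.266e-04 M. For HA ⇌ H⁺ + A⁻, Ka = [H⁺][A⁻]/[HA] = [H⁺]² / ([HA]₀ − [H⁺]) = (4.266e-04)² / (0.432 − 4.266e-04) = 4.22e-07.

K_a = 4.22e-07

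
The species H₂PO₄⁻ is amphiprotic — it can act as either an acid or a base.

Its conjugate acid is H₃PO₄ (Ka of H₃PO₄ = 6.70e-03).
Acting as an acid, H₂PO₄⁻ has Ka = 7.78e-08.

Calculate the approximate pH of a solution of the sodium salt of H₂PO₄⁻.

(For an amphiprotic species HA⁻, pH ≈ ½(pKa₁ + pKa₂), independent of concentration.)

pKa₁ = -log(6.70e-03) = 2.17; pKa₂ = -log(7.78e-08) = 7.11. For an amphiprotic species, pH ≈ ½(pKa₁ + pKa₂) = ½(2.17 + 7.11) = 4.64.

pH = 4.64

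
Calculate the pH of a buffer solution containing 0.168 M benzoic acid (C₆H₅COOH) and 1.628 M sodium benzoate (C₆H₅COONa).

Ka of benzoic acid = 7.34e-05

pKa = -log(7.34e-05) = 4.13. pH = pKa + log([A⁻]/[HA]) = 4.13 + log(1.628/0.168)

pH = 5.12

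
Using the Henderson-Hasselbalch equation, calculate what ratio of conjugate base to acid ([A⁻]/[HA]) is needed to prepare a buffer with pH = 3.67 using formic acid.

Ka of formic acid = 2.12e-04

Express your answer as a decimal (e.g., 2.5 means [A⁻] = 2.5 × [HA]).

pKa = -log(2.12e-04) = 3.6737. pH = pKa + log([A⁻]/[HA]), so log([A⁻]/[HA]) = pH − pKa = 3.67 − 3.6737 = -0.0037. [A⁻]/[HA] = 10^(-0.0037) = 0.992

[A⁻]/[HA] = 0.992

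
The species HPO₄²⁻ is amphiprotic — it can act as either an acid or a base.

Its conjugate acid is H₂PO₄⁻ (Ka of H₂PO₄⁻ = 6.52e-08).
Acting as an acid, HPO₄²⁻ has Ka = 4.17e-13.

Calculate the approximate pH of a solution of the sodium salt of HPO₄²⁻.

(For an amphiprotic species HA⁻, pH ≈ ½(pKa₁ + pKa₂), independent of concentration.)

pKa₁ = -log(6.52e-08) = 7.19; pKa₂ = -log(4.17e-13) = 12.38. For an amphiprotic species, pH ≈ ½(pKa₁ + pKa₂) = ½(7.19 + 12.38) = 9.78.

pH = 9.78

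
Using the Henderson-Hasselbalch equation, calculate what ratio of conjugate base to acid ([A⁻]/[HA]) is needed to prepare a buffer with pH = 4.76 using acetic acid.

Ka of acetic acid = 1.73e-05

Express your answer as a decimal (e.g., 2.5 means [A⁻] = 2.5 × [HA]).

pKa = -log(1.73e-05) = 4.7620. pH = pKa + log([A⁻]/[HA]), so log([A⁻]/[HA]) = pH − pKa = 4.76 − 4.7620 = -0.0020. [A⁻]/[HA] = 10^(-0.0020) = 0.996

[A⁻]/[HA] = 0.996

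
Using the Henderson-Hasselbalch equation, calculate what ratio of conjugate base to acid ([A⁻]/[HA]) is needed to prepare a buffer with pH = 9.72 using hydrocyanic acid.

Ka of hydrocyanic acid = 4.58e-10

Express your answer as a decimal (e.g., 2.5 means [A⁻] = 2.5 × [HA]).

pKa = -log(4.58e-10) = 9.3391. pH = pKa + log([A⁻]/[HA]), so log([A⁻]/[HA]) = pH − pKa = 9.72 − 9.3391 = 0.3809. [A⁻]/[HA] = 10^(0.3809) = 2.40

[A⁻]/[HA] = 2.40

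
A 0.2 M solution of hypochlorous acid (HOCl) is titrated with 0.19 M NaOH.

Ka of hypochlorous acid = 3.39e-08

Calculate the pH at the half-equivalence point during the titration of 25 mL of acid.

At half-equivalence [HA] = [A⁻], so Henderson-Hasselbalch gives pH = pKa = -log(3.39e-08) = 7.47.

pH = pKa = 7.47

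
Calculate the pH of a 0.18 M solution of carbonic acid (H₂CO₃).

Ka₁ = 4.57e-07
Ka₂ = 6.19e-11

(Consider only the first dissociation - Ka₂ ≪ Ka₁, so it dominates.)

First dissociation dominates. From Ka₁ = [H⁺][HA⁻]/[H₂A], x² + Ka₁·x − Ka₁·C = 0 with C = 0.18 M and Ka₁ = 4.57e-07. Solving: [H⁺] = (−Ka₁ + √(Ka₁² + 4·Ka₁·C)) / 2 = 2.8658e-04 M. pH = -log(2.8658e-04) = 3.54.

pH = 3.54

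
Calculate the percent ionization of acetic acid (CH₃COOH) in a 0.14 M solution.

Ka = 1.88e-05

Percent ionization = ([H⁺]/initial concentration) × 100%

Using Ka equilibrium: x² + Ka×x - Ka×C = 0. Solving: [H⁺] = 1.6130e-03. Percent = (1.6130e-03/0.14) × 100

Percent ionization = 1.15%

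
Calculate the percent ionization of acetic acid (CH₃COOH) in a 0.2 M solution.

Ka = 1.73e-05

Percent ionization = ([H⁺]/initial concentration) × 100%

Using Ka equilibrium: x² + Ka×x - Ka×C = 0. Solving: [H⁺] = 1.8515e-03. Percent = (1.8515e-03/0.2) × 100

Percent ionization = 0.926%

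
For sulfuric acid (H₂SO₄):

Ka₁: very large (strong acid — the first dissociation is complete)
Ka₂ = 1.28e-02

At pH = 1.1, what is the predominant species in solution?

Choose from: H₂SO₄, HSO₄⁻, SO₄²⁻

The first dissociation is complete, so H₂SO₄ itself is never the predominant species in water; pKa₂ = -log(1.28e-02) = 1.89. For a polyprotic acid the predominant species crosses at each pKa: below pKa_n the protonated form dominates, above it the deprotonated form does. At pH = 1.1, the predominant species is HSO₄⁻.

HSO₄⁻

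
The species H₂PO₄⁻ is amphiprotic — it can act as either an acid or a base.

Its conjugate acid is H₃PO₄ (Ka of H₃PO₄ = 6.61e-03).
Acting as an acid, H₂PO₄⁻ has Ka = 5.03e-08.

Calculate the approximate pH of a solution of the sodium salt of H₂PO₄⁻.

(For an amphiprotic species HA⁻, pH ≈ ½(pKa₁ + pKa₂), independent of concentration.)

pKa₁ = -log(6.61e-03) = 2.18; pKa₂ = -log(5.03e-08) = 7.30. For an amphiprotic species, pH ≈ ½(pKa₁ + pKa₂) = ½(2.18 + 7.30) = 4.74.

pH = 4.74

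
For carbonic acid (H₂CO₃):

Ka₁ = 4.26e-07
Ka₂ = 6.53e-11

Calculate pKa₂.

pKa₂ = -log(Ka₂) = -log(6.53e-11) = 10.19.

pK_{a2} = 10.19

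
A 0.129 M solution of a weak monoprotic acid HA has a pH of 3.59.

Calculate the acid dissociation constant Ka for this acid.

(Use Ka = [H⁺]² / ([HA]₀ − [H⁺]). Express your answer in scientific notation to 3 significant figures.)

[H⁺] = 10^(−pH) = 10^(−3.59) = 2.570e-04 M. For HA ⇌ H⁺ + A⁻, Ka = [H⁺][A⁻]/[HA] = [H⁺]² / ([HA]₀ − [H⁺]) = (2.570e-04)² / (0.129 − 2.570e-04) = 5.13e-07.

K_a = 5.13e-07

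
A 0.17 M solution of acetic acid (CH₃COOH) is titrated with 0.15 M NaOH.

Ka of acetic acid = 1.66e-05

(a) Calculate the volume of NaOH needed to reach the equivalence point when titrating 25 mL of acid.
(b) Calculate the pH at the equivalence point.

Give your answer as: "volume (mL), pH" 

moles acid = 0.17 × 25/1000 = 0.00425 mol; V_base = moles/0.15 × 1000 = 28.3 mL. At equivalence only the conjugate base is present: [A⁻] = 0.00425/0.053 = 7.9687e-02 M. Kb = Kw/Ka = 6.02e-10; [OH⁻] = √(Kb × [A⁻]) = 6.9285e-06; pOH = 5.16; pH = 14 - pOH = 8.84.

V = 28.3 mL, pH = 8.84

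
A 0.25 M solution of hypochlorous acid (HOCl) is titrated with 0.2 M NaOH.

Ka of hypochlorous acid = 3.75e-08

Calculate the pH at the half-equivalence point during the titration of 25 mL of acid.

At half-equivalence [HA] = [A⁻], so Henderson-Hasselbalch gives pH = pKa = -log(3.75e-08) = 7.43.

pH = pKa = 7.43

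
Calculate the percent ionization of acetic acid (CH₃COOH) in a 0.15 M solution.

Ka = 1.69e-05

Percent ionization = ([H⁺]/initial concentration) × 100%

Using Ka equilibrium: x² + Ka×x - Ka×C = 0. Solving: [H⁺] = 1.5837e-03. Percent = (1.5837e-03/0.15) × 100

Percent ionization = 1.06%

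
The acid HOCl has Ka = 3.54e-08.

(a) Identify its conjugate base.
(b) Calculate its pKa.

(a) The conjugate base is formed by removing one H⁺ from HOCl, giving OCl⁻. (b) pKa = -log(Ka) = -log(3.54e-08) = 7.45.

Conjugate base: OCl⁻; pK_a = 7.45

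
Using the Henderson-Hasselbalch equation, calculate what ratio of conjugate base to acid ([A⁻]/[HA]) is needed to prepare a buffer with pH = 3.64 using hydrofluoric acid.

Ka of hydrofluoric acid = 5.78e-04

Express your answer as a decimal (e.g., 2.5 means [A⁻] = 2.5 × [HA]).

pKa = -log(5.78e-04) = 3.2381. pH = pKa + log([A⁻]/[HA]), so log([A⁻]/[HA]) = pH − pKa = 3.64 − 3.2381 = 0.4019. [A⁻]/[HA] = 10^(0.4019) = 2.52

[A⁻]/[HA] = 2.52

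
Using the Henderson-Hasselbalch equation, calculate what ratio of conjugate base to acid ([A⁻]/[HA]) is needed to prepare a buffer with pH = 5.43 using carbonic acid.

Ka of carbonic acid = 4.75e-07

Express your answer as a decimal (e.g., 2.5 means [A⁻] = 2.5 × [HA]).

pKa = -log(4.75e-07) = 6.3233. pH = pKa + log([A⁻]/[HA]), so log([A⁻]/[HA]) = pH − pKa = 5.43 − 6.3233 = -0.8933. [A⁻]/[HA] = 10^(-0.8933) = 0.128

[A⁻]/[HA] = 0.128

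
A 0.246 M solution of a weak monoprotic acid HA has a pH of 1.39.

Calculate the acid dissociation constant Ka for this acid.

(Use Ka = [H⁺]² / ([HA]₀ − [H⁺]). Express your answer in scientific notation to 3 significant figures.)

[H⁺] = 10^(−pH) = 10^(−1.39) = 4.074e-02 M. For HA ⇌ H⁺ + A⁻, Ka = [H⁺][A⁻]/[HA] = [H⁺]² / ([HA]₀ − [H⁺]) = (4.074e-02)² / (0.246 − 4.074e-02) = 8.09e-03.

K_a = 8.09e-03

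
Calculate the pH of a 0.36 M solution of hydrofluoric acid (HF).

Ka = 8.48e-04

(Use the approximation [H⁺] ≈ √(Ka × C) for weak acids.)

[H⁺] = √(Ka × C) = √(8.48e-04 × 0.36) = 1.7472e-02. pH = -log(1.7472e-02)

pH = 1.76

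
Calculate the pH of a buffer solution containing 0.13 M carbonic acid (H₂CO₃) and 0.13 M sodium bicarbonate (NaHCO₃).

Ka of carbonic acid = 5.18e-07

pKa = -log(5.18e-07) = 6.29. pH = pKa + log([A⁻]/[HA]) = 6.29 + log(0.13/0.13)

pH = 6.29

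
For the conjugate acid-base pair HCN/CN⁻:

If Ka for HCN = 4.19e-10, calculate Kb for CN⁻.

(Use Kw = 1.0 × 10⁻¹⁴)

For a conjugate pair Ka × Kb = Kw, so Kb = Kw/Ka = 1.0 × 10⁻¹⁴ / 4.19e-10 = 2.39e-05.

K_b = 2.39e-05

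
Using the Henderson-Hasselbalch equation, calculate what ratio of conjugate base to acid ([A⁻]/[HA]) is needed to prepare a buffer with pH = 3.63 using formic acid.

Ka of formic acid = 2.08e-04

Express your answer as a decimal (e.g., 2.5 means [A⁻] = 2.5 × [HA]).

pKa = -log(2.08e-04) = 3.6819. pH = pKa + log([A⁻]/[HA]), so log([A⁻]/[HA]) = pH − pKa = 3.63 − 3.6819 = -0.0519. [A⁻]/[HA] = 10^(-0.0519) = 0.887

[A⁻]/[HA] = 0.887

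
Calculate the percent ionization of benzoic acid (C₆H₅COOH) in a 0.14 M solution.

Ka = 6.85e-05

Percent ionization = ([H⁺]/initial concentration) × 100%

Using Ka equilibrium: x² + Ka×x - Ka×C = 0. Solving: [H⁺] = 3.0627e-03. Percent = (3.0627e-03/0.14) × 100

Percent ionization = 2.19%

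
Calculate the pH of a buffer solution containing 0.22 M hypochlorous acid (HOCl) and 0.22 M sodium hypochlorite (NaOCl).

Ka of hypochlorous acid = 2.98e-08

pKa = -log(2.98e-08) = 7.53. pH = pKa + log([A⁻]/[HA]) = 7.53 + log(0.22/0.22)

pH = 7.53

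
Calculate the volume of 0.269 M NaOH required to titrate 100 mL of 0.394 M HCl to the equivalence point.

At equivalence: moles acid = moles base. moles HCl = 0.394 × 100/1000 = 0.0394 mol. V_base = moles / 0.269 × 1000 = 146.5 mL.

V_{base} = 146.5 mL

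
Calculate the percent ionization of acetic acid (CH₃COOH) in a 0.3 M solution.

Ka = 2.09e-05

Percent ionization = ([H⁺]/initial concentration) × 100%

Using Ka equilibrium: x² + Ka×x - Ka×C = 0. Solving: [H⁺] = 2.4936e-03. Percent = (2.4936e-03/0.3) × 100

Percent ionization = 0.831%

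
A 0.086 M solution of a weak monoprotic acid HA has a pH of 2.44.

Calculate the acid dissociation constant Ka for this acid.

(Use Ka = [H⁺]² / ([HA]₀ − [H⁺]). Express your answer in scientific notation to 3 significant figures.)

[H⁺] = 10^(−pH) = 10^(−2.44) = 3.631e-03 M. For HA ⇌ H⁺ + A⁻, Ka = [H⁺][A⁻]/[HA] = [H⁺]² / ([HA]₀ − [H⁺]) = (3.631e-03)² / (0.086 − 3.631e-03) = 1.60e-04.

K_a = 1.60e-04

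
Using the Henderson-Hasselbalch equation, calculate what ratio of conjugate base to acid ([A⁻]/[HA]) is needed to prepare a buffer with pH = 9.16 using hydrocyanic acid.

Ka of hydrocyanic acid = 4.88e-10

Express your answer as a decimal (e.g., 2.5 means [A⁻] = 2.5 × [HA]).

pKa = -log(4.88e-10) = 9.3116. pH = pKa + log([A⁻]/[HA]), so log([A⁻]/[HA]) = pH − pKa = 9.16 − 9.3116 = -0.1516. [A⁻]/[HA] = 10^(-0.1516) = 0.705

[A⁻]/[HA] = 0.705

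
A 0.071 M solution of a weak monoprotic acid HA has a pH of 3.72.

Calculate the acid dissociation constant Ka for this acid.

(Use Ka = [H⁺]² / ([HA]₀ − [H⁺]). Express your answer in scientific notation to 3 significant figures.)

[H⁺] = 10^(−pH) = 10^(−3.72) = 1.905e-04 M. For HA ⇌ H⁺ + A⁻, Ka = [H⁺][A⁻]/[HA] = [H⁺]² / ([HA]₀ − [H⁺]) = (1.905e-04)² / (0.071 − 1.905e-04) = 5.13e-07.

K_a = 5.13e-07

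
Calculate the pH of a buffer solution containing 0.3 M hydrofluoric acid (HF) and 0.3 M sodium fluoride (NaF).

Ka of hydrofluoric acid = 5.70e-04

pKa = -log(5.70e-04) = 3.24. pH = pKa + log([A⁻]/[HA]) = 3.24 + log(0.3/0.3)

pH = 3.24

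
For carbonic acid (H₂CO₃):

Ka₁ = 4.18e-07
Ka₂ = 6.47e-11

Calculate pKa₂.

pKa₂ = -log(Ka₂) = -log(6.47e-11) = 10.19.

pK_{a2} = 10.19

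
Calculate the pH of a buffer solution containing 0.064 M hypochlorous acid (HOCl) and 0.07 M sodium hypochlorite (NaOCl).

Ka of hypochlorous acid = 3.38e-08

pKa = -log(3.38e-08) = 7.47. pH = pKa + log([A⁻]/[HA]) = 7.47 + log(0.07/0.064)

pH = 7.51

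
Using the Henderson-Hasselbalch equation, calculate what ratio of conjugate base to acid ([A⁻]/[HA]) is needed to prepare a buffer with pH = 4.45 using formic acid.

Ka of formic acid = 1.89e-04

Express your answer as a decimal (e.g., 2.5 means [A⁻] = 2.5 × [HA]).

pKa = -log(1.89e-04) = 3.7235. pH = pKa + log([A⁻]/[HA]), so log([A⁻]/[HA]) = pH − pKa = 4.45 − 3.7235 = 0.7265. [A⁻]/[HA] = 10^(0.7265) = 5.33

[A⁻]/[HA] = 5.33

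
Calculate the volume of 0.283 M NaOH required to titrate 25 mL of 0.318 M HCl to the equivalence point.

At equivalence: moles acid = moles base. moles HCl = 0.318 × 25/1000 = 0.00795 mol. V_base = moles / 0.283 × 1000 = 28.1 mL.

V_{base} = 28.1 mL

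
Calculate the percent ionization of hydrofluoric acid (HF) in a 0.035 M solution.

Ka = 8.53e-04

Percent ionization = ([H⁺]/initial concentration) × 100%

Using Ka equilibrium: x² + Ka×x - Ka×C = 0. Solving: [H⁺] = 5.0541e-03. Percent = (5.0541e-03/0.035) × 100

Percent ionization = 14.4%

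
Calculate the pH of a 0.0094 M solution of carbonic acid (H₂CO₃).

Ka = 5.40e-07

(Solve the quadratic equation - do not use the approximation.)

x² + Ka×x - Ka×C = 0. Using quadratic formula: [H⁺] = 7.0977e-05

pH = 4.15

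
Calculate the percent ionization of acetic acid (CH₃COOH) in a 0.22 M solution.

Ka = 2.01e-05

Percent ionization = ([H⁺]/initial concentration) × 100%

Using Ka equilibrium: x² + Ka×x - Ka×C = 0. Solving: [H⁺] = 2.0928e-03. Percent = (2.0928e-03/0.22) × 100

Percent ionization = 0.951%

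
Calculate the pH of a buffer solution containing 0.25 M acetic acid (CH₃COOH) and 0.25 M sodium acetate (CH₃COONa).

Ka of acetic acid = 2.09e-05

pKa = -log(2.09e-05) = 4.68. pH = pKa + log([A⁻]/[HA]) = 4.68 + log(0.25/0.25)

pH = 4.68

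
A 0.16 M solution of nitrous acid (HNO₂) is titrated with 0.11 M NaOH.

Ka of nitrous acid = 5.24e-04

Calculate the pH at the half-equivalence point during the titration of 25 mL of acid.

At half-equivalence [HA] = [A⁻], so Henderson-Hasselbalch gives pH = pKa = -log(5.24e-04) = 3.28.

pH = pKa = 3.28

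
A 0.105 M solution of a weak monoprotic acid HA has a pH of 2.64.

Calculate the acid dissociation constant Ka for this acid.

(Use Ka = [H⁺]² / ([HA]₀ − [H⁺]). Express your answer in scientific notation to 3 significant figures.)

[H⁺] = 10^(−pH) = 10^(−2.64) = 2.291e-03 M. For HA ⇌ H⁺ + A⁻, Ka = [H⁺][A⁻]/[HA] = [H⁺]² / ([HA]₀ − [H⁺]) = (2.291e-03)² / (0.105 − 2.291e-03) = 5.11e-05.

K_a = 5.11e-05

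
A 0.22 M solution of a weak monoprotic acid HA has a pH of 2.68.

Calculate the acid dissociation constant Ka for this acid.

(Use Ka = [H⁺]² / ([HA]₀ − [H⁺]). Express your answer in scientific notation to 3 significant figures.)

[H⁺] = 10^(−pH) = 10^(−2.68) = 2.089e-03 M. For HA ⇌ H⁺ + A⁻, Ka = [H⁺][A⁻]/[HA] = [H⁺]² / ([HA]₀ − [H⁺]) = (2.089e-03)² / (0.22 − 2.089e-03) = 2.00e-05.

K_a = 2.00e-05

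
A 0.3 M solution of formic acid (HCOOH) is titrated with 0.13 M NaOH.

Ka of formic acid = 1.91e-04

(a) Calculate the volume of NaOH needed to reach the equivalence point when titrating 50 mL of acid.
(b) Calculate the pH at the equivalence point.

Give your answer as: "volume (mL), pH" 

moles acid = 0.3 × 50/1000 = 0.015 mol; V_base = moles/0.13 × 1000 = 115.4 mL. At equivalence only the conjugate base is present: [A⁻] = 0.015/0.165 = 9.0698e-02 M. Kb = Kw/Ka = 5.24e-11; [OH⁻] = √(Kb × [A⁻]) = 2.1791e-06; pOH = 5.66; pH = 14 - pOH = 8.34.

V = 115.4 mL, pH = 8.34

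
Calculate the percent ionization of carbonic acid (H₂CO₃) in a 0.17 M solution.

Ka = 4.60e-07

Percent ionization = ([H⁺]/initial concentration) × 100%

Using Ka equilibrium: x² + Ka×x - Ka×C = 0. Solving: [H⁺] = 2.7941e-04. Percent = (2.7941e-04/0.17) × 100

Percent ionization = 0.164%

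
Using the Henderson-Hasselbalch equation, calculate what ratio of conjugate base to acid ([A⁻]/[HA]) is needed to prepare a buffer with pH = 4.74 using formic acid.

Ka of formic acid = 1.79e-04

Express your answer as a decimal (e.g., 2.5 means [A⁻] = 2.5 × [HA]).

pKa = -log(1.79e-04) = 3.7471. pH = pKa + log([A⁻]/[HA]), so log([A⁻]/[HA]) = pH − pKa = 4.74 − 3.7471 = 0.9929. [A⁻]/[HA] = 10^(0.9929) = 9.84

[A⁻]/[HA] = 9.84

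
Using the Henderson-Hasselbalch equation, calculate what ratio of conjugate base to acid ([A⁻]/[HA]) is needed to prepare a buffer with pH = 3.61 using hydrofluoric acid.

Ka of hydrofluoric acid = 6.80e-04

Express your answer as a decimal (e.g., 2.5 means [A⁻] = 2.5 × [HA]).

pKa = -log(6.80e-04) = 3.1675. pH = pKa + log([A⁻]/[HA]), so log([A⁻]/[HA]) = pH − pKa = 3.61 − 3.1675 = 0.4425. [A⁻]/[HA] = 10^(0.4425) = 2.77

[A⁻]/[HA] = 2.77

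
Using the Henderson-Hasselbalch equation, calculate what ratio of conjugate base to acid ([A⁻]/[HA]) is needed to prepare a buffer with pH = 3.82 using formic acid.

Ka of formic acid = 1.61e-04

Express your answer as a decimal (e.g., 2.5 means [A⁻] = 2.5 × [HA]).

pKa = -log(1.61e-04) = 3.7932. pH = pKa + log([A⁻]/[HA]), so log([A⁻]/[HA]) = pH − pKa = 3.82 − 3.7932 = 0.0268. [A⁻]/[HA] = 10^(0.0268) = 1.06

[A⁻]/[HA] = 1.06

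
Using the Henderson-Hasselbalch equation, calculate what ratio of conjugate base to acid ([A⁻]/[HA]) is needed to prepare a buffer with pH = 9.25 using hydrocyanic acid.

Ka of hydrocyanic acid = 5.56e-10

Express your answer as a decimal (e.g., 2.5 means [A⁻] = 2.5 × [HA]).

pKa = -log(5.56e-10) = 9.2549. pH = pKa + log([A⁻]/[HA]), so log([A⁻]/[HA]) = pH − pKa = 9.25 − 9.2549 = -0.0049. [A⁻]/[HA] = 10^(-0.0049) = 0.989

[A⁻]/[HA] = 0.989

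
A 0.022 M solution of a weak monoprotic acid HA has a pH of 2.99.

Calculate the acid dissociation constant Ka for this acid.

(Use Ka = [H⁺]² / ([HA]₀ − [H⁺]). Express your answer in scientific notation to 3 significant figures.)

[H⁺] = 10^(−pH) = 10^(−2.99) = 1.023e-03 M. For HA ⇌ H⁺ + A⁻, Ka = [H⁺][A⁻]/[HA] = [H⁺]² / ([HA]₀ − [H⁺]) = (1.023e-03)² / (0.022 − 1.023e-03) = 4.99e-05.

K_a = 4.99e-05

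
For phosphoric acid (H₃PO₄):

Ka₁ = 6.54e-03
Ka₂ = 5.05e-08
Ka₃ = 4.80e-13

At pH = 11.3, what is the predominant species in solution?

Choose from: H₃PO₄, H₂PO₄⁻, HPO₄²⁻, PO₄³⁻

pKa₁ = 2.18, pKa₂ = 7.30, pKa₃ = 12.32. For a polyprotic acid the predominant species crosses at each pKa: below pKa_n the protonated form dominates, above it the deprotonated form does. At pH = 11.3, the predominant species is HPO₄²⁻.

HPO₄²⁻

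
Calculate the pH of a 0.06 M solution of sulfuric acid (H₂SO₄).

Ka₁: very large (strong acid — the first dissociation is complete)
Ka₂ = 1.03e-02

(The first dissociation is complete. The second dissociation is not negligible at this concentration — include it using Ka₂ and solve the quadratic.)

First dissociation is complete: [H⁺]₀ = [HSO₄⁻]₀ = C = 0.06 M. Second dissociation HSO₄⁻ ⇌ H⁺ + SO₄²⁻: let x = [SO₄²⁻]. Ka₂ = (C + x)·x / (C − x) = 1.03e-02 → x² + (C + Ka₂)·x − Ka₂·C = 0 → x² + 0.07030·x − 6.180e-04 = 0. x = (−0.07030 + √(0.07030² + 4 × 6.180e-04)) / 2 = 7.9026e-03 M. [H⁺] = C + x = 0.06 + 7.9026e-03 = 6.7903e-02 M. pH = -log(6.7903e-02) = 1.17.

pH = 1.17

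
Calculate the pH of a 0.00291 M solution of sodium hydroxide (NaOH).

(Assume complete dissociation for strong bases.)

[OH⁻] = 0.00291 M for strong base. pOH = -log[OH⁻] = 2.54, pH = 14 - pOH

pH = 11.46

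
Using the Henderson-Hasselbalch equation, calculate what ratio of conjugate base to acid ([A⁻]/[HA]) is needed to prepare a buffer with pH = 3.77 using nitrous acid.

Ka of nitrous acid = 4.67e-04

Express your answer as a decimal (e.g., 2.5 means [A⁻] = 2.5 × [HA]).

pKa = -log(4.67e-04) = 3.3307. pH = pKa + log([A⁻]/[HA]), so log([A⁻]/[HA]) = pH − pKa = 3.77 − 3.3307 = 0.4393. [A⁻]/[HA] = 10^(0.4393) = 2.75

[A⁻]/[HA] = 2.75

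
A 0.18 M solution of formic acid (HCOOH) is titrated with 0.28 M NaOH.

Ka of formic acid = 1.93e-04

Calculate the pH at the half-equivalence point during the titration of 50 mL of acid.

At half-equivalence [HA] = [A⁻], so Henderson-Hasselbalch gives pH = pKa = -log(1.93e-04) = 3.71.

pH = pKa = 3.71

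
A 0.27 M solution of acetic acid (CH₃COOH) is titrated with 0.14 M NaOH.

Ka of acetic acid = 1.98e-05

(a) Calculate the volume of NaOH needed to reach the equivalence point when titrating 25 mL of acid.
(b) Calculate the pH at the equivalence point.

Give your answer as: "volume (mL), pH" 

moles acid = 0.27 × 25/1000 = 0.00675 mol; V_base = moles/0.14 × 1000 = 48.2 mL. At equivalence only the conjugate base is present: [A⁻] = 0.00675/0.073 = 9.2195e-02 M. Kb = Kw/Ka = 5.05e-10; [OH⁻] = √(Kb × [A⁻]) = 6.8237e-06; pOH = 5.17; pH = 14 - pOH = 8.83.

V = 48.2 mL, pH = 8.83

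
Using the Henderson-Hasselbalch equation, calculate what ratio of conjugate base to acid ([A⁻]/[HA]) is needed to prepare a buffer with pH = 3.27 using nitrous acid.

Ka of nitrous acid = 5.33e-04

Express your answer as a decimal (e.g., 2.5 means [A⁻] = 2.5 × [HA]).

pKa = -log(5.33e-04) = 3.2733. pH = pKa + log([A⁻]/[HA]), so log([A⁻]/[HA]) = pH − pKa = 3.27 − 3.2733 = -0.0033. [A⁻]/[HA] = 10^(-0.0033) = 0.992

[A⁻]/[HA] = 0.992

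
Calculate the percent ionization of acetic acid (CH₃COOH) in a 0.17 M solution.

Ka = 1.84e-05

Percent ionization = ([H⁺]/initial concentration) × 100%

Using Ka equilibrium: x² + Ka×x - Ka×C = 0. Solving: [H⁺] = 1.7594e-03. Percent = (1.7594e-03/0.17) × 100

Percent ionization = 1.03%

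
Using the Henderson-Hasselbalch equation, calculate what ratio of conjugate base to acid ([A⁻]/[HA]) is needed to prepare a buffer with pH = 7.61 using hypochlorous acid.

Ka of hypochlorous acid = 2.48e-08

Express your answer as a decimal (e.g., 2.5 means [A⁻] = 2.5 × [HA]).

pKa = -log(2.48e-08) = 7.6055. pH = pKa + log([A⁻]/[HA]), so log([A⁻]/[HA]) = pH − pKa = 7.61 − 7.6055 = 0.0045. [A⁻]/[HA] = 10^(0.0045) = 1.01

[A⁻]/[HA] = 1.01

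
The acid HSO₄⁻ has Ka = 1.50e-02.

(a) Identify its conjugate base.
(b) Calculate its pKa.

(a) The conjugate base is formed by removing one H⁺ from HSO₄⁻, giving SO₄²⁻. (b) pKa = -log(Ka) = -log(1.50e-02) = 1.82.

Conjugate base: SO₄²⁻; pK_a = 1.82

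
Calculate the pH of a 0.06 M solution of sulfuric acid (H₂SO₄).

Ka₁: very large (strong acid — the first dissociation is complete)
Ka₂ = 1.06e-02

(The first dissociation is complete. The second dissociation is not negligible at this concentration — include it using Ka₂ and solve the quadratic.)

First dissociation is complete: [H⁺]₀ = [HSO₄⁻]₀ = C = 0.06 M. Second dissociation HSO₄⁻ ⇌ H⁺ + SO₄²⁻: let x = [SO₄²⁻]. Ka₂ = (C + x)·x / (C − x) = 1.06e-02 → x² + (C + Ka₂)·x − Ka₂·C = 0 → x² + 0.07060·x − 6.360e-04 = 0. x = (−0.07060 + √(0.07060² + 4 × 6.360e-04)) / 2 = 8.0831e-03 M. [H⁺] = C + x = 0.06 + 8.0831e-03 = 6.8083e-02 M. pH = -log(6.8083e-02) = 1.17.

pH = 1.17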